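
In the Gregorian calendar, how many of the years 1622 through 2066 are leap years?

108

Multiples of 4 in [1622,2066]: 111.
Of those, multiples of 100: 4 (not leap unless ÷400).
Multiples of 400: 1.
Leap years = 111 − 4 + 1 = 108.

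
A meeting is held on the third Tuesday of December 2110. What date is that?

December 16, 2110

December 1, 2110 is a Monday.
The first Tuesday is therefore December 2 (1 days later).
The third Tuesday is 2 + 2×7 = December 16.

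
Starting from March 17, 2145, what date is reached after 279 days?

Mar has 31 days: +15 → Apr 1, 2145 (264 left).
Apr has 30 days: +30 → May 1, 2145 (234 left).
May has 31 days: +31 → Jun 1, 2145 (203 left).
Jun has 30 days: +30 → Jul 1, 2145 (173 left).
Jul has 31 days: +31 → Aug 1, 2145 (142 left).
Aug has 31 days: +31 → Sep 1, 2145 (111 left).
Sep has 30 days: +30 → Oct 1, 2145 (81 left).
Oct has 31 days: +31 → Nov 1, 2145 (50 left).
Nov has 30 days: +30 → Dec 1, 2145 (20 left).
+20 → Dec 21, 2145.

December 21, 2145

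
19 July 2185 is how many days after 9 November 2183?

618

Nov 9, 2183 → Nov 9, 2184: 366 days (Feb 29, 2184 is in that span).
Nov 9, 2184 → Dec 9, 2184: 30 days (November has 30).
Dec 9, 2184 → Jan 9, 2185: 31 days (December has 31).
Jan 9, 2185 → Feb 9, 2185: 31 days (January has 31).
Feb 9, 2185 → Mar 9, 2185: 28 days (February has 28).
Mar 9, 2185 → Apr 9, 2185: 31 days (March has 31).
Apr 9, 2185 → May 9, 2185: 30 days (April has 30).
May 9, 2185 → Jun 9, 2185: 31 days (May has 31).
Jun 9, 2185 → Jul 9, 2185: 30 days (June has 30).
Jul 9, 2185 → Jul 19, 2185: 10 days.
Total: 618 days.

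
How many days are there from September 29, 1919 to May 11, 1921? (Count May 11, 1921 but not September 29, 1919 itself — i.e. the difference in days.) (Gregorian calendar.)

590

Sep 29, 1919 → Sep 29, 1920: 366 days (Feb 29, 1920 is in that span).
Sep 29, 1920 → Oct 29, 1920: 30 days (September has 30).
Oct 29, 1920 → Nov 29, 1920: 31 days (October has 31).
Nov 29, 1920 → Dec 29, 1920: 30 days (November has 30).
Dec 29, 1920 → Jan 29, 1921: 31 days (December has 31).
Jan 29, 1921 → Feb 28, 1921: 30 days (January has 31).
Feb 28, 1921 → Mar 28, 1921: 28 days (February has 28).
Mar 28, 1921 → Apr 28, 1921: 31 days (March has 31).
Apr 28, 1921 → May 11, 1921: 13 days.
Total: 590 days.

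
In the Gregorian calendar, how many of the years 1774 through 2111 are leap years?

81

Multiples of 4 in [1774,2111]: 84.
Of those, multiples of 100: 4 (not leap unless ÷400).
Multiples of 400: 1.
Leap years = 84 − 4 + 1 = 81.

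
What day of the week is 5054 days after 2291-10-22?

Thursday

First find the weekday of Oct 22, 2291. Doomsday rule: the anchor day for the 2200s is Friday. For year 91: 91÷12 = 7 r 7, and 7÷4 = 1, so 7+7+1 = 15.
Friday + 15 ≡ Saturday — that's 2291's doomsday.
In October the doomsday date is Oct 10.
Oct 22 is 12 days after Oct 10; 12 mod 7 = 5, so Saturday + 5 = Thursday.
5054 mod 7 = 0, so 5054 days after a Thursday is Thursday + 0 = Thursday.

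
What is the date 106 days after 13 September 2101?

December 28, 2101

Sep has 30 days: +18 → Oct 1, 2101 (88 left).
Oct has 31 days: +31 → Nov 1, 2101 (57 left).
Nov has 30 days: +30 → Dec 1, 2101 (27 left).
+27 → Dec 28, 2101.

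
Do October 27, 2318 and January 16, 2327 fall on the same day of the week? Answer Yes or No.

Yes

From Oct 27, 2318 to Jan 16, 2327 is 3003 days.
3003 mod 7 = 0, so they are the same weekday.
(Oct 27, 2318 is a Sunday; Jan 16, 2327 is a Sunday.)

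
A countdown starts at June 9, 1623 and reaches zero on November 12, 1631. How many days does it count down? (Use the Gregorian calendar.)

3078

Jun 9, 1623 → Jun 9, 1624: 366 days (Feb 29, 1624 is in that span).
Jun 9, 1624 → Jun 9, 1625: 365 days.
Jun 9, 1625 → Jun 9, 1626: 365 days.
Jun 9, 1626 → Jun 9, 1627: 365 days.
Jun 9, 1627 → Jun 9, 1628: 366 days (Feb 29, 1628 is in that span).
Jun 9, 1628 → Jun 9, 1629: 365 days.
Jun 9, 1629 → Jun 9, 1630: 365 days.
Jun 9, 1630 → Jun 9, 1631: 365 days.
Jun 9, 1631 → Jul 9, 1631: 30 days (June has 30).
Jul 9, 1631 → Aug 9, 1631: 31 days (July has 31).
Aug 9, 1631 → Sep 9, 1631: 31 days (August has 31).
Sep 9, 1631 → Oct 9, 1631: 30 days (September has 30).
Oct 9, 1631 → Nov 9, 1631: 31 days (October has 31).
Nov 9, 1631 → Nov 12, 1631: 3 days.
Total: 3078 days.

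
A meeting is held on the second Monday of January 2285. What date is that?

January 1, 2285 is a Thursday.
The first Monday is therefore January 5 (4 days later).
The second Monday is 5 + 1×7 = January 12.

January 12, 2285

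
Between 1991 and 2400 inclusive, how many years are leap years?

100

Multiples of 4 in [1991,2400]: 103.
Of those, multiples of 100: 5 (not leap unless ÷400).
Multiples of 400: 2.
Leap years = 103 − 5 + 2 = 100.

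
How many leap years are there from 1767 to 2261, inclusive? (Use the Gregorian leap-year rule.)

Multiples of 4 in [1767,2261]: 124.
Of those, multiples of 100: 5 (not leap unless ÷400).
Multiples of 400: 1.
Leap years = 124 − 5 + 1 = 120.

120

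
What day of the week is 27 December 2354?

Monday

Doomsday rule: the anchor day for the 2300s is Wednesday. For year 54: 54÷12 = 4 r 6, and 6÷4 = 1, so 4+6+1 = 11.
Wednesday + 11 ≡ Sunday — that's 2354's doomsday.
In December the doomsday date is Dec 12.
Dec 27 is 15 days after Dec 12; 15 mod 7 = 1, so Sunday + 1 = Monday.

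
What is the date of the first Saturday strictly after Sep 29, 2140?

October 1, 2140

Sep 29, 2140 is a Thursday.
From Thursday to the next Saturday is 2 days.
Sep 29, 2140 + 2 = Oct 1, 2140.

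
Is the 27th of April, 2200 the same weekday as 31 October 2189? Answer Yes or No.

No

From Oct 31, 2189 to Apr 27, 2200 is 3830 days.
3830 mod 7 = 1, so they are different weekdays.
(Oct 31, 2189 is a Saturday; Apr 27, 2200 is a Sunday.)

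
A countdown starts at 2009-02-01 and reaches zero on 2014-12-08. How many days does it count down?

Feb 1, 2009 → Feb 1, 2010: 365 days.
Feb 1, 2010 → Feb 1, 2011: 365 days.
Feb 1, 2011 → Feb 1, 2012: 365 days.
Feb 1, 2012 → Feb 1, 2013: 366 days (Feb 29, 2012 is in that span).
Feb 1, 2013 → Feb 1, 2014: 365 days.
Feb 1, 2014 → Mar 1, 2014: 28 days (February has 28).
Mar 1, 2014 → Apr 1, 2014: 31 days (March has 31).
Apr 1, 2014 → May 1, 2014: 30 days (April has 30).
May 1, 2014 → Jun 1, 2014: 31 days (May has 31).
Jun 1, 2014 → Jul 1, 2014: 30 days (June has 30).
Jul 1, 2014 → Aug 1, 2014: 31 days (July has 31).
Aug 1, 2014 → Sep 1, 2014: 31 days (August has 31).
Sep 1, 2014 → Oct 1, 2014: 30 days (September has 30).
Oct 1, 2014 → Nov 1, 2014: 31 days (October has 31).
Nov 1, 2014 → Dec 1, 2014: 30 days (November has 30).
Dec 1, 2014 → Dec 8, 2014: 7 days.
Total: 2136 days.

2136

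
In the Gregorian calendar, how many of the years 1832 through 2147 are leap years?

77

Multiples of 4 in [1832,2147]: 79.
Of those, multiples of 100: 3 (not leap unless ÷400).
Multiples of 400: 1.
Leap years = 79 − 3 + 1 = 77.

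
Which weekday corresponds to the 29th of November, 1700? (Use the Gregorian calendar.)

Doomsday rule: the anchor day for the 1700s is Sunday. For year 00: 0÷12 = 0 r 0, and 0÷4 = 0, so 0+0+0 = 0.
Sunday + 0 ≡ Sunday — that's 1700's doomsday.
In November the doomsday date is Nov 7.
Nov 29 is 22 days after Nov 7; 22 mod 7 = 1, so Sunday + 1 = Monday.

Monday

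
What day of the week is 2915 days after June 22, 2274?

Jun 22, 2274 is a Monday.
2915 mod 7 = 3, so 2915 days after a Monday is Monday + 3 = Thursday.

Thursday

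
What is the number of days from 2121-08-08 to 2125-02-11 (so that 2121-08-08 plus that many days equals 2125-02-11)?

Aug 8, 2121 → Aug 8, 2122: 365 days.
Aug 8, 2122 → Aug 8, 2123: 365 days.
Aug 8, 2123 → Aug 8, 2124: 366 days (Feb 29, 2124 is in that span).
Aug 8, 2124 → Sep 8, 2124: 31 days (August has 31).
Sep 8, 2124 → Oct 8, 2124: 30 days (September has 30).
Oct 8, 2124 → Nov 8, 2124: 31 days (October has 31).
Nov 8, 2124 → Dec 8, 2124: 30 days (November has 30).
Dec 8, 2124 → Jan 8, 2125: 31 days (December has 31).
Jan 8, 2125 → Feb 8, 2125: 31 days (January has 31).
Feb 8, 2125 → Feb 11, 2125: 3 days.
Total: 1283 days.

1283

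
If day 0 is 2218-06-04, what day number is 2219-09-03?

Jun 4, 2218 → Jun 4, 2219: 365 days.
Jun 4, 2219 → Jul 4, 2219: 30 days (June has 30).
Jul 4, 2219 → Aug 4, 2219: 31 days (July has 31).
Aug 4, 2219 → Sep 3, 2219: 30 days.
Total: 456 days.

456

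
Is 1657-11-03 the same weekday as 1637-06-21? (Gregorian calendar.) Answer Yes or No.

From Jun 21, 1637 to Nov 3, 1657 is 7440 days.
7440 mod 7 = 6, so they are different weekdays.
(Jun 21, 1637 is a Sunday; Nov 3, 1657 is a Saturday.)

No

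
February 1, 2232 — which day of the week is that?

Doomsday rule: the anchor day for the 2200s is Friday. For year 32: 32÷12 = 2 r 8, and 8÷4 = 2, so 2+8+2 = 12.
Friday + 12 ≡ Wednesday — that's 2232's doomsday.
In February the doomsday date is Feb 29 (2232 is a leap year (divisible by 4)).
Feb 1 is 28 days before Feb 29; 28 mod 7 = 0, so Wednesday − 0 = Wednesday.

Wednesday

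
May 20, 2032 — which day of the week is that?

Doomsday rule: the anchor day for the 2000s is Tuesday. For year 32: 32÷12 = 2 r 8, and 8÷4 = 2, so 2+8+2 = 12.
Tuesday + 12 ≡ Sunday — that's 2032's doomsday.
In May the doomsday date is May 9.
May 20 is 11 days after May 9; 11 mod 7 = 4, so Sunday + 4 = Thursday.

Thursday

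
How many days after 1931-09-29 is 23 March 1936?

1637

Sep 29, 1931 → Sep 29, 1932: 366 days (Feb 29, 1932 is in that span).
Sep 29, 1932 → Sep 29, 1933: 365 days.
Sep 29, 1933 → Sep 29, 1934: 365 days.
Sep 29, 1934 → Sep 29, 1935: 365 days.
Sep 29, 1935 → Oct 29, 1935: 30 days (September has 30).
Oct 29, 1935 → Nov 29, 1935: 31 days (October has 31).
Nov 29, 1935 → Dec 29, 1935: 30 days (November has 30).
Dec 29, 1935 → Jan 29, 1936: 31 days (December has 31).
Jan 29, 1936 → Feb 29, 1936: 31 days (January has 31).
Feb 29, 1936 → Mar 23, 1936: 23 days.
Total: 1637 days.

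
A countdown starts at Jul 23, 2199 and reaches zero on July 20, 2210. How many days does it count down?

Jul 23, 2199 → Jul 23, 2200: 365 days.
Jul 23, 2200 → Jul 23, 2201: 365 days.
Jul 23, 2201 → Jul 23, 2202: 365 days.
Jul 23, 2202 → Jul 23, 2203: 365 days.
Jul 23, 2203 → Jul 23, 2204: 366 days (Feb 29, 2204 is in that span).
Jul 23, 2204 → Jul 23, 2205: 365 days.
Jul 23, 2205 → Jul 23, 2206: 365 days.
Jul 23, 2206 → Jul 23, 2207: 365 days.
Jul 23, 2207 → Jul 23, 2208: 366 days (Feb 29, 2208 is in that span).
Jul 23, 2208 → Jul 23, 2209: 365 days.
Jul 23, 2209 → Aug 23, 2209: 31 days (July has 31).
Aug 23, 2209 → Sep 23, 2209: 31 days (August has 31).
Sep 23, 2209 → Oct 23, 2209: 30 days (September has 30).
Oct 23, 2209 → Nov 23, 2209: 31 days (October has 31).
Nov 23, 2209 → Dec 23, 2209: 30 days (November has 30).
Dec 23, 2209 → Jan 23, 2210: 31 days (December has 31).
Jan 23, 2210 → Feb 23, 2210: 31 days (January has 31).
Feb 23, 2210 → Mar 23, 2210: 28 days (February has 28).
Mar 23, 2210 → Apr 23, 2210: 31 days (March has 31).
Apr 23, 2210 → May 23, 2210: 30 days (April has 30).
May 23, 2210 → Jun 23, 2210: 31 days (May has 31).
Jun 23, 2210 → Jul 20, 2210: 27 days.
Total: 4014 days.

4014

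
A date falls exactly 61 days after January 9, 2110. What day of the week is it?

First find the weekday of Jan 9, 2110. Doomsday rule: the anchor day for the 2100s is Sunday. For year 10: 10÷12 = 0 r 10, and 10÷4 = 2, so 0+10+2 = 12.
Sunday + 12 ≡ Friday — that's 2110's doomsday.
In January the doomsday date is Jan 3 (2110 is not a leap year).
Jan 9 is 6 days after Jan 3; 6 mod 7 = 6, so Friday + 6 = Thursday.
61 mod 7 = 5, so 61 days after a Thursday is Thursday + 5 = Tuesday.

Tuesday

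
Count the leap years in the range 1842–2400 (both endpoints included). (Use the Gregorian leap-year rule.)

Multiples of 4 in [1842,2400]: 140.
Of those, multiples of 100: 6 (not leap unless ÷400).
Multiples of 400: 2.
Leap years = 140 − 6 + 2 = 136.

136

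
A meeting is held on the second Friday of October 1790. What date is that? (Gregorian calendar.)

October 1, 1790 is a Friday.
The first Friday is therefore October 1 (same day).
The second Friday is 1 + 1×7 = October 8.

October 8, 1790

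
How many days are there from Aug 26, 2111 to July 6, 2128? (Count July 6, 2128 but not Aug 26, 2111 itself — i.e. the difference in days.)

Aug 26, 2111 → Aug 26, 2112: 366 days (Feb 29, 2112 is in that span).
Aug 26, 2112 → Aug 26, 2113: 365 days.
Aug 26, 2113 → Aug 26, 2114: 365 days.
Aug 26, 2114 → Aug 26, 2115: 365 days.
Aug 26, 2115 → Aug 26, 2116: 366 days (Feb 29, 2116 is in that span).
Aug 26, 2116 → Aug 26, 2117: 365 days.
Aug 26, 2117 → Aug 26, 2118: 365 days.
Aug 26, 2118 → Aug 26, 2119: 365 days.
Aug 26, 2119 → Aug 26, 2120: 366 days (Feb 29, 2120 is in that span).
Aug 26, 2120 → Aug 26, 2121: 365 days.
Aug 26, 2121 → Aug 26, 2122: 365 days.
Aug 26, 2122 → Aug 26, 2123: 365 days.
Aug 26, 2123 → Aug 26, 2124: 366 days (Feb 29, 2124 is in that span).
Aug 26, 2124 → Aug 26, 2125: 365 days.
Aug 26, 2125 → Aug 26, 2126: 365 days.
Aug 26, 2126 → Aug 26, 2127: 365 days.
Aug 26, 2127 → Sep 26, 2127: 31 days (August has 31).
Sep 26, 2127 → Oct 26, 2127: 30 days (September has 30).
Oct 26, 2127 → Nov 26, 2127: 31 days (October has 31).
Nov 26, 2127 → Dec 26, 2127: 30 days (November has 30).
Dec 26, 2127 → Jan 26, 2128: 31 days (December has 31).
Jan 26, 2128 → Feb 26, 2128: 31 days (January has 31).
Feb 26, 2128 → Mar 26, 2128: 29 days (February has 29).
Mar 26, 2128 → Apr 26, 2128: 31 days (March has 31).
Apr 26, 2128 → May 26, 2128: 30 days (April has 30).
May 26, 2128 → Jun 26, 2128: 31 days (May has 31).
Jun 26, 2128 → Jul 6, 2128: 10 days.
Total: 6159 days.

6159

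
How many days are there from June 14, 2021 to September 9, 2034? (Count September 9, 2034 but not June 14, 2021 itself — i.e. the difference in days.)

4835

Jun 14, 2021 → Jun 14, 2022: 365 days.
Jun 14, 2022 → Jun 14, 2023: 365 days.
Jun 14, 2023 → Jun 14, 2024: 366 days (Feb 29, 2024 is in that span).
Jun 14, 2024 → Jun 14, 2025: 365 days.
Jun 14, 2025 → Jun 14, 2026: 365 days.
Jun 14, 2026 → Jun 14, 2027: 365 days.
Jun 14, 2027 → Jun 14, 2028: 366 days (Feb 29, 2028 is in that span).
Jun 14, 2028 → Jun 14, 2029: 365 days.
Jun 14, 2029 → Jun 14, 2030: 365 days.
Jun 14, 2030 → Jun 14, 2031: 365 days.
Jun 14, 2031 → Jun 14, 2032: 366 days (Feb 29, 2032 is in that span).
Jun 14, 2032 → Jun 14, 2033: 365 days.
Jun 14, 2033 → Jun 14, 2034: 365 days.
Jun 14, 2034 → Jul 14, 2034: 30 days (June has 30).
Jul 14, 2034 → Aug 14, 2034: 31 days (July has 31).
Aug 14, 2034 → Sep 9, 2034: 26 days.
Total: 4835 days.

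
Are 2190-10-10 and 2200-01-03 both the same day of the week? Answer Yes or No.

From Oct 10, 2190 to Jan 3, 2200 is 3372 days.
3372 mod 7 = 5, so they are different weekdays.
(Oct 10, 2190 is a Sunday; Jan 3, 2200 is a Friday.)

No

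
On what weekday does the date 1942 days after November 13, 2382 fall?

Tuesday

First find the weekday of Nov 13, 2382. Doomsday rule: the anchor day for the 2300s is Wednesday. For year 82: 82÷12 = 6 r 10, and 10÷4 = 2, so 6+10+2 = 18.
Wednesday + 18 ≡ Sunday — that's 2382's doomsday.
In November the doomsday date is Nov 7.
Nov 13 is 6 days after Nov 7; 6 mod 7 = 6, so Sunday + 6 = Saturday.
1942 mod 7 = 3, so 1942 days after a Saturday is Saturday + 3 = Tuesday.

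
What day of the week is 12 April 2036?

Saturday

Doomsday rule: the anchor day for the 2000s is Tuesday. For year 36: 36÷12 = 3 r 0, and 0÷4 = 0, so 3+0+0 = 3.
Tuesday + 3 ≡ Friday — that's 2036's doomsday.
In April the doomsday date is Apr 4.
Apr 12 is 8 days after Apr 4; 8 mod 7 = 1, so Friday + 1 = Saturday.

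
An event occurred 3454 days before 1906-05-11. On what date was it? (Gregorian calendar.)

−365 (one year) → May 11, 1905 (3089 left).
−365 (one year) → May 11, 1904 (2724 left).
−366 (one year; includes Feb 29, 1904) → May 11, 1903 (2358 left).
−365 (one year) → May 11, 1902 (1993 left).
−365 (one year) → May 11, 1901 (1628 left).
−365 (one year) → May 11, 1900 (1263 left).
−365 (one year) → May 11, 1899 (898 left).
−365 (one year) → May 11, 1898 (533 left).
−365 (one year) → May 11, 1897 (168 left).
−11 → Apr 30, 1897 (end of Apr, 30 days; 157 left).
−30 → Mar 31, 1897 (end of Mar, 31 days; 127 left).
−31 → Feb 28, 1897 (end of Feb, 28 days; 96 left).
−28 → Jan 31, 1897 (end of Jan, 31 days; 68 left).
−31 → Dec 31, 1896 (end of Dec, 31 days; 37 left).
−31 → Nov 30, 1896 (end of Nov, 30 days; 6 left).
−6 → Nov 24, 1896.

November 24, 1896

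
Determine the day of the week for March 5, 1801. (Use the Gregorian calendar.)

Thursday

Doomsday rule: the anchor day for the 1800s is Friday. For year 01: 1÷12 = 0 r 1, and 1÷4 = 0, so 0+1+0 = 1.
Friday + 1 ≡ Saturday — that's 1801's doomsday.
In March the doomsday date is Mar 14.
Mar 5 is 9 days before Mar 14; 9 mod 7 = 2, so Saturday − 2 = Thursday.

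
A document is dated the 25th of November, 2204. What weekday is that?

Doomsday rule: the anchor day for the 2200s is Friday. For year 04: 4÷12 = 0 r 4, and 4÷4 = 1, so 0+4+1 = 5.
Friday + 5 ≡ Wednesday — that's 2204's doomsday.
In November the doomsday date is Nov 7.
Nov 25 is 18 days after Nov 7; 18 mod 7 = 4, so Wednesday + 4 = Sunday.

Sunday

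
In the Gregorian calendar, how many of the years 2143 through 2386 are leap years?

Multiples of 4 in [2143,2386]: 61.
Of those, multiples of 100: 2 (not leap unless ÷400).
Multiples of 400: 0.
Leap years = 61 − 2 + 0 = 59.

59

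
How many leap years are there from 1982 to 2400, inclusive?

102

Multiples of 4 in [1982,2400]: 105.
Of those, multiples of 100: 5 (not leap unless ÷400).
Multiples of 400: 2.
Leap years = 105 − 5 + 2 = 102.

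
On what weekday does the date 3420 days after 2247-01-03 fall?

Jan 3, 2247 is a Sunday.
3420 mod 7 = 4, so 3420 days after a Sunday is Sunday + 4 = Thursday.

Thursday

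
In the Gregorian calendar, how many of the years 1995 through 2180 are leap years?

46

Multiples of 4 in [1995,2180]: 47.
Of those, multiples of 100: 2 (not leap unless ÷400).
Multiples of 400: 1.
Leap years = 47 − 2 + 1 = 46.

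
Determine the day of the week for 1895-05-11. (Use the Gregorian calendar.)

Saturday

Doomsday rule: the anchor day for the 1800s is Friday. For year 95: 95÷12 = 7 r 11, and 11÷4 = 2, so 7+11+2 = 20.
Friday + 20 ≡ Thursday — that's 1895's doomsday.
In May the doomsday date is May 9.
May 11 is 2 days after May 9; 2 mod 7 = 2, so Thursday + 2 = Saturday.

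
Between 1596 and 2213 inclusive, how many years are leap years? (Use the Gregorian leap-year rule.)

Multiples of 4 in [1596,2213]: 155.
Of those, multiples of 100: 7 (not leap unless ÷400).
Multiples of 400: 2.
Leap years = 155 − 7 + 2 = 150.

150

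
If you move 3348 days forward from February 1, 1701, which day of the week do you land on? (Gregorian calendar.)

First find the weekday of Feb 1, 1701. Doomsday rule: the anchor day for the 1700s is Sunday. For year 01: 1÷12 = 0 r 1, and 1÷4 = 0, so 0+1+0 = 1.
Sunday + 1 ≡ Monday — that's 1701's doomsday.
In February the doomsday date is Feb 28 (1701 is not a leap year).
Feb 1 is 27 days before Feb 28; 27 mod 7 = 6, so Monday − 6 = Tuesday.
3348 mod 7 = 2, so 3348 days after a Tuesday is Tuesday + 2 = Thursday.

Thursday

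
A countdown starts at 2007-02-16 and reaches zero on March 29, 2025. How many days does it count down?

Feb 16, 2007 → Feb 16, 2008: 365 days.
Feb 16, 2008 → Feb 16, 2009: 366 days (Feb 29, 2008 is in that span).
Feb 16, 2009 → Feb 16, 2010: 365 days.
Feb 16, 2010 → Feb 16, 2011: 365 days.
Feb 16, 2011 → Feb 16, 2012: 365 days.
Feb 16, 2012 → Feb 16, 2013: 366 days (Feb 29, 2012 is in that span).
Feb 16, 2013 → Feb 16, 2014: 365 days.
Feb 16, 2014 → Feb 16, 2015: 365 days.
Feb 16, 2015 → Feb 16, 2016: 365 days.
Feb 16, 2016 → Feb 16, 2017: 366 days (Feb 29, 2016 is in that span).
Feb 16, 2017 → Feb 16, 2018: 365 days.
Feb 16, 2018 → Feb 16, 2019: 365 days.
Feb 16, 2019 → Feb 16, 2020: 365 days.
Feb 16, 2020 → Feb 16, 2021: 366 days (Feb 29, 2020 is in that span).
Feb 16, 2021 → Feb 16, 2022: 365 days.
Feb 16, 2022 → Feb 16, 2023: 365 days.
Feb 16, 2023 → Feb 16, 2024: 365 days.
Feb 16, 2024 → Feb 16, 2025: 366 days (Feb 29, 2024 is in that span).
Feb 16, 2025 → Mar 16, 2025: 28 days (February has 28).
Mar 16, 2025 → Mar 29, 2025: 13 days.
Total: 6616 days.

6616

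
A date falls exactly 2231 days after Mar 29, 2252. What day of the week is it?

Saturday

First find the weekday of Mar 29, 2252. Doomsday rule: the anchor day for the 2200s is Friday. For year 52: 52÷12 = 4 r 4, and 4÷4 = 1, so 4+4+1 = 9.
Friday + 9 ≡ Sunday — that's 2252's doomsday.
In March the doomsday date is Mar 14.
Mar 29 is 15 days after Mar 14; 15 mod 7 = 1, so Sunday + 1 = Monday.
2231 mod 7 = 5, so 2231 days after a Monday is Monday + 5 = Saturday.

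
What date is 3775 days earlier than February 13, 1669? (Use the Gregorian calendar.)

−366 (one year; includes Feb 29, 1668) → Feb 13, 1668 (3409 left).
−365 (one year) → Feb 13, 1667 (3044 left).
−365 (one year) → Feb 13, 1666 (2679 left).
−365 (one year) → Feb 13, 1665 (2314 left).
−366 (one year; includes Feb 29, 1664) → Feb 13, 1664 (1948 left).
−365 (one year) → Feb 13, 1663 (1583 left).
−365 (one year) → Feb 13, 1662 (1218 left).
−365 (one year) → Feb 13, 1661 (853 left).
−366 (one year; includes Feb 29, 1660) → Feb 13, 1660 (487 left).
−365 (one year) → Feb 13, 1659 (122 left).
−13 → Jan 31, 1659 (end of Jan, 31 days; 109 left).
−31 → Dec 31, 1658 (end of Dec, 31 days; 78 left).
−31 → Nov 30, 1658 (end of Nov, 30 days; 47 left).
−30 → Oct 31, 1658 (end of Oct, 31 days; 17 left).
−17 → Oct 14, 1658.

October 14, 1658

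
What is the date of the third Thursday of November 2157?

November 1, 2157 is a Tuesday.
The first Thursday is therefore November 3 (2 days later).
The third Thursday is 3 + 2×7 = November 17.

November 17, 2157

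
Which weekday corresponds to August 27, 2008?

Doomsday rule: the anchor day for the 2000s is Tuesday. For year 08: 8÷12 = 0 r 8, and 8÷4 = 2, so 0+8+2 = 10.
Tuesday + 10 ≡ Friday — that's 2008's doomsday.
In August the doomsday date is Aug 8.
Aug 27 is 19 days after Aug 8; 19 mod 7 = 5, so Friday + 5 = Wednesday.

Wednesday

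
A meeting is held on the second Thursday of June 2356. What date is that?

June 14, 2356

June 1, 2356 is a Friday.
The first Thursday is therefore June 7 (6 days later).
The second Thursday is 7 + 1×7 = June 14.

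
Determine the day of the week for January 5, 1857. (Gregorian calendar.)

Doomsday rule: the anchor day for the 1800s is Friday. For year 57: 57÷12 = 4 r 9, and 9÷4 = 2, so 4+9+2 = 15.
Friday + 15 ≡ Saturday — that's 1857's doomsday.
In January the doomsday date is Jan 3 (1857 is not a leap year).
Jan 5 is 2 days after Jan 3; 2 mod 7 = 2, so Saturday + 2 = Monday.

Monday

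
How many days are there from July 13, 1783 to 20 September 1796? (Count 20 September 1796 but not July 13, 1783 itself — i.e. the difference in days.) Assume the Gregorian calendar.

Jul 13, 1783 → Jul 13, 1784: 366 days (Feb 29, 1784 is in that span).
Jul 13, 1784 → Jul 13, 1785: 365 days.
Jul 13, 1785 → Jul 13, 1786: 365 days.
Jul 13, 1786 → Jul 13, 1787: 365 days.
Jul 13, 1787 → Jul 13, 1788: 366 days (Feb 29, 1788 is in that span).
Jul 13, 1788 → Jul 13, 1789: 365 days.
Jul 13, 1789 → Jul 13, 1790: 365 days.
Jul 13, 1790 → Jul 13, 1791: 365 days.
Jul 13, 1791 → Jul 13, 1792: 366 days (Feb 29, 1792 is in that span).
Jul 13, 1792 → Jul 13, 1793: 365 days.
Jul 13, 1793 → Jul 13, 1794: 365 days.
Jul 13, 1794 → Jul 13, 1795: 365 days.
Jul 13, 1795 → Jul 13, 1796: 366 days (Feb 29, 1796 is in that span).
Jul 13, 1796 → Aug 13, 1796: 31 days (July has 31).
Aug 13, 1796 → Sep 13, 1796: 31 days (August has 31).
Sep 13, 1796 → Sep 20, 1796: 7 days.
Total: 4818 days.

4818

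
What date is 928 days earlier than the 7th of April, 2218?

−365 (one year) → Apr 7, 2217 (563 left).
−365 (one year) → Apr 7, 2216 (198 left).
−7 → Mar 31, 2216 (end of Mar, 31 days; 191 left).
−31 → Feb 29, 2216 (end of Feb, 29 days; 160 left).
−29 → Jan 31, 2216 (end of Jan, 31 days; 131 left).
−31 → Dec 31, 2215 (end of Dec, 31 days; 100 left).
−31 → Nov 30, 2215 (end of Nov, 30 days; 69 left).
−30 → Oct 31, 2215 (end of Oct, 31 days; 39 left).
−31 → Sep 30, 2215 (end of Sep, 30 days; 8 left).
−8 → Sep 22, 2215.

September 22, 2215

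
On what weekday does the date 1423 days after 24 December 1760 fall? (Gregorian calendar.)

Friday

Dec 24, 1760 is a Wednesday.
1423 mod 7 = 2, so 1423 days after a Wednesday is Wednesday + 2 = Friday.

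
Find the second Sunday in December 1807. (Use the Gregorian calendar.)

December 13, 1807

December 1, 1807 is a Tuesday.
The first Sunday is therefore December 6 (5 days later).
The second Sunday is 6 + 1×7 = December 13.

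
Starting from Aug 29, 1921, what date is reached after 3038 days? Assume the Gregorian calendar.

December 23, 1929

+365 (one year) → Aug 29, 1922 (2673 left).
+365 (one year) → Aug 29, 1923 (2308 left).
+366 (one year; includes Feb 29, 1924) → Aug 29, 1924 (1942 left).
+365 (one year) → Aug 29, 1925 (1577 left).
+365 (one year) → Aug 29, 1926 (1212 left).
+365 (one year) → Aug 29, 1927 (847 left).
+366 (one year; includes Feb 29, 1928) → Aug 29, 1928 (481 left).
+365 (one year) → Aug 29, 1929 (116 left).
Aug has 31 days: +3 → Sep 1, 1929 (113 left).
Sep has 30 days: +30 → Oct 1, 1929 (83 left).
Oct has 31 days: +31 → Nov 1, 1929 (52 left).
Nov has 30 days: +30 → Dec 1, 1929 (22 left).
+22 → Dec 23, 1929.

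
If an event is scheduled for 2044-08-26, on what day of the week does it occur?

January 1, 2044 is a Friday.
Jan 1, 2044 → Feb 1, 2044: 31 days (January has 31).
Feb 1, 2044 → Mar 1, 2044: 29 days (February has 29).
Mar 1, 2044 → Apr 1, 2044: 31 days (March has 31).
Apr 1, 2044 → May 1, 2044: 30 days (April has 30).
May 1, 2044 → Jun 1, 2044: 31 days (May has 31).
Jun 1, 2044 → Jul 1, 2044: 30 days (June has 30).
Jul 1, 2044 → Aug 1, 2044: 31 days (July has 31).
Aug 1, 2044 → Aug 26, 2044: 25 days.
Total: 238 days.
238 mod 7 = 0, so Friday + 0 = Friday.

Friday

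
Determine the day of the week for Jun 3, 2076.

Wednesday

Doomsday rule: the anchor day for the 2000s is Tuesday. For year 76: 76÷12 = 6 r 4, and 4÷4 = 1, so 6+4+1 = 11.
Tuesday + 11 ≡ Saturday — that's 2076's doomsday.
In June the doomsday date is Jun 6.
Jun 3 is 3 days before Jun 6; 3 mod 7 = 3, so Saturday − 3 = Wednesday.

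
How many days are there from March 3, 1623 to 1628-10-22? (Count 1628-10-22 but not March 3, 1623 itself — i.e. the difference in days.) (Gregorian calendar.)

2060

Mar 3, 1623 → Mar 3, 1624: 366 days (Feb 29, 1624 is in that span).
Mar 3, 1624 → Mar 3, 1625: 365 days.
Mar 3, 1625 → Mar 3, 1626: 365 days.
Mar 3, 1626 → Mar 3, 1627: 365 days.
Mar 3, 1627 → Mar 3, 1628: 366 days (Feb 29, 1628 is in that span).
Mar 3, 1628 → Apr 3, 1628: 31 days (March has 31).
Apr 3, 1628 → May 3, 1628: 30 days (April has 30).
May 3, 1628 → Jun 3, 1628: 31 days (May has 31).
Jun 3, 1628 → Jul 3, 1628: 30 days (June has 30).
Jul 3, 1628 → Aug 3, 1628: 31 days (July has 31).
Aug 3, 1628 → Sep 3, 1628: 31 days (August has 31).
Sep 3, 1628 → Oct 3, 1628: 30 days (September has 30).
Oct 3, 1628 → Oct 22, 1628: 19 days.
Total: 2060 days.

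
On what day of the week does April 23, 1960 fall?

January 1, 1960 is a Friday.
Jan 1, 1960 → Feb 1, 1960: 31 days (January has 31).
Feb 1, 1960 → Mar 1, 1960: 29 days (February has 29).
Mar 1, 1960 → Apr 1, 1960: 31 days (March has 31).
Apr 1, 1960 → Apr 23, 1960: 22 days.
Total: 113 days.
113 mod 7 = 1, so Friday + 1 = Saturday.

Saturday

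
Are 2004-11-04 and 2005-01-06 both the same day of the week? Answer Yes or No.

Yes

From Nov 4, 2004 to Jan 6, 2005 is 63 days.
63 mod 7 = 0, so they are the same weekday.
(Nov 4, 2004 is a Thursday; Jan 6, 2005 is a Thursday.)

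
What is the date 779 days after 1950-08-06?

September 23, 1952

+365 (one year) → Aug 6, 1951 (414 left).
+366 (one year; includes Feb 29, 1952) → Aug 6, 1952 (48 left).
Aug has 31 days: +26 → Sep 1, 1952 (22 left).
+22 → Sep 23, 1952.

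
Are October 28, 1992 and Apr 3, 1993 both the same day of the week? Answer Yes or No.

From Oct 28, 1992 to Apr 3, 1993 is 157 days.
157 mod 7 = 3, so they are different weekdays.
(Oct 28, 1992 is a Wednesday; Apr 3, 1993 is a Saturday.)

No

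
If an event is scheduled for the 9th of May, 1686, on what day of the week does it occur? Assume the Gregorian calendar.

Thursday

Doomsday rule: the anchor day for the 1600s is Tuesday. For year 86: 86÷12 = 7 r 2, and 2÷4 = 0, so 7+2+0 = 9.
Tuesday + 9 ≡ Thursday — that's 1686's doomsday.
In May the doomsday date is May 9.
May 9 is the doomsday itself: Thursday.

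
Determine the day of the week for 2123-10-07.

Thursday

January 1, 2123 is a Friday.
Jan 1, 2123 → Feb 1, 2123: 31 days (January has 31).
Feb 1, 2123 → Mar 1, 2123: 28 days (February has 28).
Mar 1, 2123 → Apr 1, 2123: 31 days (March has 31).
Apr 1, 2123 → May 1, 2123: 30 days (April has 30).
May 1, 2123 → Jun 1, 2123: 31 days (May has 31).
Jun 1, 2123 → Jul 1, 2123: 30 days (June has 30).
Jul 1, 2123 → Aug 1, 2123: 31 days (July has 31).
Aug 1, 2123 → Sep 1, 2123: 31 days (August has 31).
Sep 1, 2123 → Oct 1, 2123: 30 days (September has 30).
Oct 1, 2123 → Oct 7, 2123: 6 days.
Total: 279 days.
279 mod 7 = 6, so Friday + 6 = Thursday.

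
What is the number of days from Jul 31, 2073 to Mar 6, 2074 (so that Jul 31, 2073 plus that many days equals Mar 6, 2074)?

218

Jul 31, 2073 → Aug 31, 2073: 31 days (July has 31).
Aug 31, 2073 → Sep 30, 2073: 30 days (August has 31).
Sep 30, 2073 → Oct 30, 2073: 30 days (September has 30).
Oct 30, 2073 → Nov 30, 2073: 31 days (October has 31).
Nov 30, 2073 → Dec 30, 2073: 30 days (November has 30).
Dec 30, 2073 → Jan 30, 2074: 31 days (December has 31).
Jan 30, 2074 → Feb 28, 2074: 29 days (January has 31).
Feb 28, 2074 → Mar 6, 2074: 6 days.
Total: 218 days.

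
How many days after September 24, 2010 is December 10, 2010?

77

Sep 24, 2010 → Oct 24, 2010: 30 days (September has 30).
Oct 24, 2010 → Nov 24, 2010: 31 days (October has 31).
Nov 24, 2010 → Dec 10, 2010: 16 days.
Total: 77 days.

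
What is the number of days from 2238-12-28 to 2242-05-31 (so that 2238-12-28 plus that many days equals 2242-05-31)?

1250

Dec 28, 2238 → Dec 28, 2239: 365 days.
Dec 28, 2239 → Dec 28, 2240: 366 days (Feb 29, 2240 is in that span).
Dec 28, 2240 → Dec 28, 2241: 365 days.
Dec 28, 2241 → Jan 28, 2242: 31 days (December has 31).
Jan 28, 2242 → Feb 28, 2242: 31 days (January has 31).
Feb 28, 2242 → Mar 28, 2242: 28 days (February has 28).
Mar 28, 2242 → Apr 28, 2242: 31 days (March has 31).
Apr 28, 2242 → May 28, 2242: 30 days (April has 30).
May 28, 2242 → May 31, 2242: 3 days.
Total: 1250 days.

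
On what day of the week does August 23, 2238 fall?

Doomsday rule: the anchor day for the 2200s is Friday. For year 38: 38÷12 = 3 r 2, and 2÷4 = 0, so 3+2+0 = 5.
Friday + 5 ≡ Wednesday — that's 2238's doomsday.
In August the doomsday date is Aug 8.
Aug 23 is 15 days after Aug 8; 15 mod 7 = 1, so Wednesday + 1 = Thursday.

Thursday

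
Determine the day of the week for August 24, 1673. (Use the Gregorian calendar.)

Doomsday rule: the anchor day for the 1600s is Tuesday. For year 73: 73÷12 = 6 r 1, and 1÷4 = 0, so 6+1+0 = 7.
Tuesday + 7 ≡ Tuesday — that's 1673's doomsday.
In August the doomsday date is Aug 8.
Aug 24 is 16 days after Aug 8; 16 mod 7 = 2, so Tuesday + 2 = Thursday.

Thursday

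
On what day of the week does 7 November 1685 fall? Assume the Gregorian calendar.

Wednesday

Doomsday rule: the anchor day for the 1600s is Tuesday. For year 85: 85÷12 = 7 r 1, and 1÷4 = 0, so 7+1+0 = 8.
Tuesday + 8 ≡ Wednesday — that's 1685's doomsday.
In November the doomsday date is Nov 7.
Nov 7 is the doomsday itself: Wednesday.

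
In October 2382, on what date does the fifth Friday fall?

October 29, 2382

October 1, 2382 is a Friday.
The first Friday is therefore October 1 (same day).
The fifth Friday is 1 + 4×7 = October 29.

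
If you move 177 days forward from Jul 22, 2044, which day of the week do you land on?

Sunday

Jul 22, 2044 is a Friday.
177 mod 7 = 2, so 177 days after a Friday is Friday + 2 = Sunday.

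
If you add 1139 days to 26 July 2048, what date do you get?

September 8, 2051

+365 (one year) → Jul 26, 2049 (774 left).
+365 (one year) → Jul 26, 2050 (409 left).
+365 (one year) → Jul 26, 2051 (44 left).
Jul has 31 days: +6 → Aug 1, 2051 (38 left).
Aug has 31 days: +31 → Sep 1, 2051 (7 left).
+7 → Sep 8, 2051.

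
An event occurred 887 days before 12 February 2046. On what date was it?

−365 (one year) → Feb 12, 2045 (522 left).
−366 (one year; includes Feb 29, 2044) → Feb 12, 2044 (156 left).
−12 → Jan 31, 2044 (end of Jan, 31 days; 144 left).
−31 → Dec 31, 2043 (end of Dec, 31 days; 113 left).
−31 → Nov 30, 2043 (end of Nov, 30 days; 82 left).
−30 → Oct 31, 2043 (end of Oct, 31 days; 52 left).
−31 → Sep 30, 2043 (end of Sep, 30 days; 21 left).
−21 → Sep 9, 2043.

September 9, 2043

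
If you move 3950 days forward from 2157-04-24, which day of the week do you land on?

Apr 24, 2157 is a Sunday.
3950 mod 7 = 2, so 3950 days after a Sunday is Sunday + 2 = Tuesday.

Tuesday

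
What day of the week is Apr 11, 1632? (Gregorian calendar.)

Sunday

Doomsday rule: the anchor day for the 1600s is Tuesday. For year 32: 32÷12 = 2 r 8, and 8÷4 = 2, so 2+8+2 = 12.
Tuesday + 12 ≡ Sunday — that's 1632's doomsday.
In April the doomsday date is Apr 4.
Apr 11 is 7 days after Apr 4; 7 mod 7 = 0, so Sunday + 0 = Sunday.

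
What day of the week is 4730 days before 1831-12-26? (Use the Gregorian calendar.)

Wednesday

First find the weekday of Dec 26, 1831. Doomsday rule: the anchor day for the 1800s is Friday. For year 31: 31÷12 = 2 r 7, and 7÷4 = 1, so 2+7+1 = 10.
Friday + 10 ≡ Monday — that's 1831's doomsday.
In December the doomsday date is Dec 12.
Dec 26 is 14 days after Dec 12; 14 mod 7 = 0, so Monday + 0 = Monday.
4730 mod 7 = 5, so 4730 days before a Monday is Monday − 5 = Wednesday.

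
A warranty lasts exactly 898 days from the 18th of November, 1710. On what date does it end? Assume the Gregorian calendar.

+365 (one year) → Nov 18, 1711 (533 left).
+366 (one year; includes Feb 29, 1712) → Nov 18, 1712 (167 left).
Nov has 30 days: +13 → Dec 1, 1712 (154 left).
Dec has 31 days: +31 → Jan 1, 1713 (123 left).
Jan has 31 days: +31 → Feb 1, 1713 (92 left).
Feb has 28 days: +28 → Mar 1, 1713 (64 left).
Mar has 31 days: +31 → Apr 1, 1713 (33 left).
Apr has 30 days: +30 → May 1, 1713 (3 left).
+3 → May 4, 1713.

May 4, 1713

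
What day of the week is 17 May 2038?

Doomsday rule: the anchor day for the 2000s is Tuesday. For year 38: 38÷12 = 3 r 2, and 2÷4 = 0, so 3+2+0 = 5.
Tuesday + 5 ≡ Sunday — that's 2038's doomsday.
In May the doomsday date is May 9.
May 17 is 8 days after May 9; 8 mod 7 = 1, so Sunday + 1 = Monday.

Monday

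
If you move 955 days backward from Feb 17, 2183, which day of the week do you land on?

Friday

First find the weekday of Feb 17, 2183. Doomsday rule: the anchor day for the 2100s is Sunday. For year 83: 83÷12 = 6 r 11, and 11÷4 = 2, so 6+11+2 = 19.
Sunday + 19 ≡ Friday — that's 2183's doomsday.
In February the doomsday date is Feb 28 (2183 is not a leap year).
Feb 17 is 11 days before Feb 28; 11 mod 7 = 4, so Friday − 4 = Monday.
955 mod 7 = 3, so 955 days before a Monday is Monday − 3 = Friday.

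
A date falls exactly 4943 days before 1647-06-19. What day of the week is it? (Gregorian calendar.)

Tuesday

Jun 19, 1647 is a Wednesday.
4943 mod 7 = 1, so 4943 days before a Wednesday is Wednesday − 1 = Tuesday.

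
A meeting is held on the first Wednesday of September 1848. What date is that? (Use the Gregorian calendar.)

September 1, 1848 is a Friday.
The first Wednesday is therefore September 6 (5 days later).

September 6, 1848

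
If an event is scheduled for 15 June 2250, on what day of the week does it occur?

Doomsday rule: the anchor day for the 2200s is Friday. For year 50: 50÷12 = 4 r 2, and 2÷4 = 0, so 4+2+0 = 6.
Friday + 6 ≡ Thursday — that's 2250's doomsday.
In June the doomsday date is Jun 6.
Jun 15 is 9 days after Jun 6; 9 mod 7 = 2, so Thursday + 2 = Saturday.

Saturday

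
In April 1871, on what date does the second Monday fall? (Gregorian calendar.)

April 10, 1871

April 1, 1871 is a Saturday.
The first Monday is therefore April 3 (2 days later).
The second Monday is 3 + 1×7 = April 10.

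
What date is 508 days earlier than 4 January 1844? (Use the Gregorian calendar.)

−365 (one year) → Jan 4, 1843 (143 left).
−4 → Dec 31, 1842 (end of Dec, 31 days; 139 left).
−31 → Nov 30, 1842 (end of Nov, 30 days; 108 left).
−30 → Oct 31, 1842 (end of Oct, 31 days; 78 left).
−31 → Sep 30, 1842 (end of Sep, 30 days; 47 left).
−30 → Aug 31, 1842 (end of Aug, 31 days; 17 left).
−17 → Aug 14, 1842.

August 14, 1842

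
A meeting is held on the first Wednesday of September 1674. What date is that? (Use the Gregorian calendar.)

September 5, 1674

September 1, 1674 is a Saturday.
The first Wednesday is therefore September 5 (4 days later).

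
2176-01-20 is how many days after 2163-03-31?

4678

Mar 31, 2163 → Mar 31, 2164: 366 days (Feb 29, 2164 is in that span).
Mar 31, 2164 → Mar 31, 2165: 365 days.
Mar 31, 2165 → Mar 31, 2166: 365 days.
Mar 31, 2166 → Mar 31, 2167: 365 days.
Mar 31, 2167 → Mar 31, 2168: 366 days (Feb 29, 2168 is in that span).
Mar 31, 2168 → Mar 31, 2169: 365 days.
Mar 31, 2169 → Mar 31, 2170: 365 days.
Mar 31, 2170 → Mar 31, 2171: 365 days.
Mar 31, 2171 → Mar 31, 2172: 366 days (Feb 29, 2172 is in that span).
Mar 31, 2172 → Mar 31, 2173: 365 days.
Mar 31, 2173 → Mar 31, 2174: 365 days.
Mar 31, 2174 → Mar 31, 2175: 365 days.
Mar 31, 2175 → Apr 30, 2175: 30 days (March has 31).
Apr 30, 2175 → May 30, 2175: 30 days (April has 30).
May 30, 2175 → Jun 30, 2175: 31 days (May has 31).
Jun 30, 2175 → Jul 30, 2175: 30 days (June has 30).
Jul 30, 2175 → Aug 30, 2175: 31 days (July has 31).
Aug 30, 2175 → Sep 30, 2175: 31 days (August has 31).
Sep 30, 2175 → Oct 30, 2175: 30 days (September has 30).
Oct 30, 2175 → Nov 30, 2175: 31 days (October has 31).
Nov 30, 2175 → Dec 30, 2175: 30 days (November has 30).
Dec 30, 2175 → Jan 20, 2176: 21 days.
Total: 4678 days.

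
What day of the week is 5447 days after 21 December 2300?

Saturday

Dec 21, 2300 is a Friday.
5447 mod 7 = 1, so 5447 days after a Friday is Friday + 1 = Saturday.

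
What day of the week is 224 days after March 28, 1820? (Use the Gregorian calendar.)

Tuesday

Mar 28, 1820 is a Tuesday.
224 mod 7 = 0, so 224 days after a Tuesday is Tuesday + 0 = Tuesday.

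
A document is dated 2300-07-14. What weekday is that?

Saturday

Doomsday rule: the anchor day for the 2300s is Wednesday. For year 00: 0÷12 = 0 r 0, and 0÷4 = 0, so 0+0+0 = 0.
Wednesday + 0 ≡ Wednesday — that's 2300's doomsday.
In July the doomsday date is Jul 11.
Jul 14 is 3 days after Jul 11; 3 mod 7 = 3, so Wednesday + 3 = Saturday.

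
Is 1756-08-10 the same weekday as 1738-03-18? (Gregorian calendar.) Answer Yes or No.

Yes

From Mar 18, 1738 to Aug 10, 1756 is 6720 days.
6720 mod 7 = 0, so they are the same weekday.
(Mar 18, 1738 is a Tuesday; Aug 10, 1756 is a Tuesday.)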